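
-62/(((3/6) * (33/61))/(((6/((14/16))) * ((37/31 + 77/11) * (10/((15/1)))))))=-1983232/231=-8585.42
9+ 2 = 11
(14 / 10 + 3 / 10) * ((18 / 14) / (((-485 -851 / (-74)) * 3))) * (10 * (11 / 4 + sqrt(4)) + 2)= -5049 / 66290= -0.08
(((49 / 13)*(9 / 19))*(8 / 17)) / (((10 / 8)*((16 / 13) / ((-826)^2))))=601767432 / 1615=372611.41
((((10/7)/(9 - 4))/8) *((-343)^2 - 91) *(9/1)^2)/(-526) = -646.54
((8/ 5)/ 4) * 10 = 4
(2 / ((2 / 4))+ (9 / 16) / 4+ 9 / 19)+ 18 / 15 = 35351 / 6080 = 5.81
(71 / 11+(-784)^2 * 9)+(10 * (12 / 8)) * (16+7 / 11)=5532160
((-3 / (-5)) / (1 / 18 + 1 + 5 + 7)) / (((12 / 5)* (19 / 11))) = 99 / 8930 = 0.01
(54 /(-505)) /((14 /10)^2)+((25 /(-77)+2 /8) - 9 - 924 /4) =-52289581 /217756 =-240.13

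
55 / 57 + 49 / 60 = 677 / 380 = 1.78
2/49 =0.04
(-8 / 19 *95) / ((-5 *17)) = 8 / 17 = 0.47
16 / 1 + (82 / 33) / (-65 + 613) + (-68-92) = -1302007 / 9042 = -144.00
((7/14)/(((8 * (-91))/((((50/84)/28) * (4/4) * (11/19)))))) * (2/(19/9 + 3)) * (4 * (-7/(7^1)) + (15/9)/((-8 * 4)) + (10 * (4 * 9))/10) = -843425/7981395968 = -0.00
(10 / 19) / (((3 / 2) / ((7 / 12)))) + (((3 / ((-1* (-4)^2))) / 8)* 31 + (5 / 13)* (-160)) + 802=210545389 / 284544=739.94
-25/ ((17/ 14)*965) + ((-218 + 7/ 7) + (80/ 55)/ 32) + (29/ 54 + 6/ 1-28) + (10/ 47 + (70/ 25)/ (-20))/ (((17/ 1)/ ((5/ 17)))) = -1856453914109/ 7785911430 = -238.44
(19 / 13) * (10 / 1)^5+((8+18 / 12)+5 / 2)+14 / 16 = 146166.72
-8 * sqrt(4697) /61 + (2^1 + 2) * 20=80 - 8 * sqrt(4697) /61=71.01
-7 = -7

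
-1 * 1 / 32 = -1 / 32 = -0.03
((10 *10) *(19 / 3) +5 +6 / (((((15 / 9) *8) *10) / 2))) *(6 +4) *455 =17428957 / 6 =2904826.17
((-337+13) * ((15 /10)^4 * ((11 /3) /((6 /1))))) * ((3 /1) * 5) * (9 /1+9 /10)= -2381643 /16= -148852.69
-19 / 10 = -1.90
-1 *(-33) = 33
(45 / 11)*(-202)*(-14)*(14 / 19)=8524.59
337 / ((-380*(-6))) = 337 / 2280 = 0.15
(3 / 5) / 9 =1 / 15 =0.07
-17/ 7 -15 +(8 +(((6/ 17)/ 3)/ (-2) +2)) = -7.49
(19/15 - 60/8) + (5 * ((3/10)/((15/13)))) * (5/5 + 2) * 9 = 433/15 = 28.87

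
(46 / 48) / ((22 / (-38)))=-437 / 264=-1.66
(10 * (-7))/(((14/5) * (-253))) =25/253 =0.10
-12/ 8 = -3/ 2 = -1.50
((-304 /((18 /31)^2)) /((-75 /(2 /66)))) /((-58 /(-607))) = 22166426 /5813775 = 3.81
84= 84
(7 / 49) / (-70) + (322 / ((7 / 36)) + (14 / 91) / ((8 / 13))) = 1623123 / 980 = 1656.25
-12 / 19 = -0.63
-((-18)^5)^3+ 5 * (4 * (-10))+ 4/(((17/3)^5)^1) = 9579264905789834412913796/1419857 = 6746640616477458232.00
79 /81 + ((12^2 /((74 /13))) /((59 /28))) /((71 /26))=67438495 /12554433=5.37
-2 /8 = -1 /4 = -0.25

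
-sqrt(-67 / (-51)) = -sqrt(3417) / 51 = -1.15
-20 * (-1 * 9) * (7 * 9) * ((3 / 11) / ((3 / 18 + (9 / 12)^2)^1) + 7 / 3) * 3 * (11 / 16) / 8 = 253287 / 32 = 7915.22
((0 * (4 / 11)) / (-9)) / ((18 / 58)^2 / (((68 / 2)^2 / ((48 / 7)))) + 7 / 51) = 0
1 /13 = 0.08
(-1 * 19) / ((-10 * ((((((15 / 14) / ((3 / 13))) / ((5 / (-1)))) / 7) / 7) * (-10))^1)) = 6517 / 650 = 10.03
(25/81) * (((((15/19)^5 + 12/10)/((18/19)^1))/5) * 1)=6217823/63336006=0.10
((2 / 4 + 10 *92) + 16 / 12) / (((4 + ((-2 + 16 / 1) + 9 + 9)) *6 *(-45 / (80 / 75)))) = -5531 / 54675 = -0.10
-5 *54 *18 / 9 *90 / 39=-1246.15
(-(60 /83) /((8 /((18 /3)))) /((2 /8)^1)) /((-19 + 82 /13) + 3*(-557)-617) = 2340 /2482447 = 0.00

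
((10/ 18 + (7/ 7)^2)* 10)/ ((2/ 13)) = 910/ 9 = 101.11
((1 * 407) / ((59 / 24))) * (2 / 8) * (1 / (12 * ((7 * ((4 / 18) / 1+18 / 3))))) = 3663 / 46256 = 0.08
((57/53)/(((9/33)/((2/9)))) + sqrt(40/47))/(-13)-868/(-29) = 5370346/179829-2 * sqrt(470)/611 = 29.79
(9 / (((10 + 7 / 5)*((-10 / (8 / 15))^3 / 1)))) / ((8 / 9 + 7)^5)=-419904 / 107126117715625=-0.00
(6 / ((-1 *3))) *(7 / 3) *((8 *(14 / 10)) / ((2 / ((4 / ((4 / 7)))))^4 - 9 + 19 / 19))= 235298 / 35985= 6.54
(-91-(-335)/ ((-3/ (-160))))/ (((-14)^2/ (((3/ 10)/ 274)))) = 53327/ 537040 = 0.10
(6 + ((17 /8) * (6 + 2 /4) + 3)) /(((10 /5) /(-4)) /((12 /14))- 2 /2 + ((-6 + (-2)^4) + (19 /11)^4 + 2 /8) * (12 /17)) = 272542215 /142589188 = 1.91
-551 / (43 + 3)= -551 / 46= -11.98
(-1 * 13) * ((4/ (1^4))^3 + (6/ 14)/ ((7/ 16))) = -844.73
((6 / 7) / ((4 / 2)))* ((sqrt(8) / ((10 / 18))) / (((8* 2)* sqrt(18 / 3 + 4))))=27* sqrt(5) / 1400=0.04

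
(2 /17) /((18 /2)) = 2 /153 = 0.01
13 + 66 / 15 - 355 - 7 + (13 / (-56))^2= -5402483 / 15680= -344.55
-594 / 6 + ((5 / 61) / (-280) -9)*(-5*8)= 111452 / 427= 261.01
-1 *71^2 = -5041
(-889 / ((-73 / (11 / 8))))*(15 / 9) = 48895 / 1752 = 27.91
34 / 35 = 0.97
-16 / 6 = -8 / 3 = -2.67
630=630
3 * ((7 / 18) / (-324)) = -7 / 1944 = -0.00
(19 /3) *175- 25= 3250 /3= 1083.33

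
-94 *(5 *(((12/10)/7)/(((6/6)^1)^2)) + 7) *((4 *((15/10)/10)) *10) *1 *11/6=-56870/7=-8124.29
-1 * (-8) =8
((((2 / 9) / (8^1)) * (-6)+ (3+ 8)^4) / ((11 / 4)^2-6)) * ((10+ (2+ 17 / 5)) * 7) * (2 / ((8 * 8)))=9469691 / 300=31565.64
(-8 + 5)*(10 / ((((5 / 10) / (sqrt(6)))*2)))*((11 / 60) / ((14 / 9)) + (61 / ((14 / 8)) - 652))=74043*sqrt(6) / 4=45341.89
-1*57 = -57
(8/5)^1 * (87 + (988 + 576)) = 13208/5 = 2641.60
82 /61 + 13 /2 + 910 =111977 /122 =917.84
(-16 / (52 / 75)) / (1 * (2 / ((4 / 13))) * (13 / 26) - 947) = 48 / 1963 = 0.02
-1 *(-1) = 1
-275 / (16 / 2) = -275 / 8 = -34.38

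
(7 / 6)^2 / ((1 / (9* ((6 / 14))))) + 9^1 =57 / 4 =14.25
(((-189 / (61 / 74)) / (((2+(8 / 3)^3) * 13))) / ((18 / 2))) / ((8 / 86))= -902097 / 897676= -1.00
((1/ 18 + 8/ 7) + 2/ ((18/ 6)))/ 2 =235/ 252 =0.93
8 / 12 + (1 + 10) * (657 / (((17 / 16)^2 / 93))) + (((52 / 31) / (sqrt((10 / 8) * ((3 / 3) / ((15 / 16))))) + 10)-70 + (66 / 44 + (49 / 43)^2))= 26 * sqrt(3) / 31 + 1908656995171 / 3206166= 595309.68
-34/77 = -0.44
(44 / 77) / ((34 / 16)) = 32 / 119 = 0.27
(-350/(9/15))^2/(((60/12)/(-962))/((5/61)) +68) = 589225000/117639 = 5008.76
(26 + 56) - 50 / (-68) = 82.74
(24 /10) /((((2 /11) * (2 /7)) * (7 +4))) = 4.20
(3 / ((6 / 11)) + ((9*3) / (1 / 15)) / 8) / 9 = 449 / 72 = 6.24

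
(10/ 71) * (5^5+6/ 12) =31255/ 71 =440.21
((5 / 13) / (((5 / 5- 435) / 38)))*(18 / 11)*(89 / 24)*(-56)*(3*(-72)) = -10957680 / 4433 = -2471.84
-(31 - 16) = -15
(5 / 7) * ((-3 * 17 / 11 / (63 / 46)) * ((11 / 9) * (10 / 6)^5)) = -12218750 / 321489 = -38.01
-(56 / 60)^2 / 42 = -14 / 675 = -0.02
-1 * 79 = -79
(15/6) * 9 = 45/2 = 22.50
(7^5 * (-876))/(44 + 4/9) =-33126597/100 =-331265.97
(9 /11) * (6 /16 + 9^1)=675 /88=7.67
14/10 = 7/5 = 1.40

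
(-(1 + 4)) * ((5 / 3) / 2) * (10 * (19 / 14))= -2375 / 42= -56.55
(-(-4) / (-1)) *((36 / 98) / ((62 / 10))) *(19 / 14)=-3420 / 10633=-0.32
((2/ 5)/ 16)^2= 1/ 1600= 0.00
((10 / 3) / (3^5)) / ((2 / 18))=10 / 81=0.12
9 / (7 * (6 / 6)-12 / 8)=18 / 11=1.64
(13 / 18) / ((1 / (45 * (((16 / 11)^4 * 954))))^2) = 26669262381.84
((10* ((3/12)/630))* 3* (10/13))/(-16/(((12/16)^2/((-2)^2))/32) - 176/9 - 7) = -15/6007274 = -0.00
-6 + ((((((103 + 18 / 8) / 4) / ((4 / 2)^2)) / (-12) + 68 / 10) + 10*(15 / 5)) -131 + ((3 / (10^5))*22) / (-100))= -6044891021 / 60000000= -100.75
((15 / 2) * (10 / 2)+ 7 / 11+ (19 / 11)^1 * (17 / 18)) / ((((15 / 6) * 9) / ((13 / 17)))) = 102362 / 75735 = 1.35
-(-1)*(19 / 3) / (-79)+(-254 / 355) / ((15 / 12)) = -274517 / 420675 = -0.65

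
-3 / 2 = -1.50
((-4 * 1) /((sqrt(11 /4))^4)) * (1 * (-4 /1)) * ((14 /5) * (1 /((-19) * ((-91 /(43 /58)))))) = 11008 /4333615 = 0.00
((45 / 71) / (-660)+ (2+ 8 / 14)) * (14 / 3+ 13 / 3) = 505899 / 21868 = 23.13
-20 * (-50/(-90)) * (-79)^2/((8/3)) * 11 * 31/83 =-53204525/498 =-106836.40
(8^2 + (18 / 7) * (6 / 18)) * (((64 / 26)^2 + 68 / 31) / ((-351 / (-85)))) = 185386360 / 1430247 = 129.62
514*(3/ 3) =514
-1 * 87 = -87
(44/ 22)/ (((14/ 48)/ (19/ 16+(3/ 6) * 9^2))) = 2001/ 7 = 285.86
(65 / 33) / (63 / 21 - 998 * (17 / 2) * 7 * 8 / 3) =-65 / 5225429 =-0.00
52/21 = 2.48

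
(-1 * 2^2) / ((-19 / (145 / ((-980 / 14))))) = -58 / 133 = -0.44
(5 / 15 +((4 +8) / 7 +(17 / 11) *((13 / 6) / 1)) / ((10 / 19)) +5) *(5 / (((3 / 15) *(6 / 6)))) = 115135 / 308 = 373.81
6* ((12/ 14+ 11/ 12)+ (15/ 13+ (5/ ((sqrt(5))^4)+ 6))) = 49837/ 910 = 54.77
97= 97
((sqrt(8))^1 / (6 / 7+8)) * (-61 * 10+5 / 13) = -55475 * sqrt(2) / 403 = -194.67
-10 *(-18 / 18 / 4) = 5 / 2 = 2.50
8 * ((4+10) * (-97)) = -10864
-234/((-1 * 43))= 234/43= 5.44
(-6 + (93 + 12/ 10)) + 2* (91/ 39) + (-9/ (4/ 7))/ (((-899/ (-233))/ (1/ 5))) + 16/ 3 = 1750957/ 17980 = 97.38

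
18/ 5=3.60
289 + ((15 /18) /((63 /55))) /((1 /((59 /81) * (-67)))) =7761527 /30618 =253.50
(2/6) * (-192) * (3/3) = -64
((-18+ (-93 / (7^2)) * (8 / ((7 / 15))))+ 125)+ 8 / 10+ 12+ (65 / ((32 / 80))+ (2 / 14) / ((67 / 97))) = 57445693 / 229810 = 249.97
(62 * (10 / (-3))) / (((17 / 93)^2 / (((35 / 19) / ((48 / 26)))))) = -67774525 / 10982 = -6171.42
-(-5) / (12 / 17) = 85 / 12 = 7.08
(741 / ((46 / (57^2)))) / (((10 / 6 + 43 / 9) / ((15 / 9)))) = 36112635 / 2668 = 13535.47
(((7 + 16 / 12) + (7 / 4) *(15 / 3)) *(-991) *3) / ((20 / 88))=-446941 / 2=-223470.50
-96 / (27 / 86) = -2752 / 9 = -305.78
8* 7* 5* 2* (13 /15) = 485.33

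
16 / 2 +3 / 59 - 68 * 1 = -3537 / 59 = -59.95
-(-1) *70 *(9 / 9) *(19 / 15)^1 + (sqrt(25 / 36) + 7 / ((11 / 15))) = 2179 / 22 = 99.05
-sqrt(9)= -3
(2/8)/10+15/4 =151/40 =3.78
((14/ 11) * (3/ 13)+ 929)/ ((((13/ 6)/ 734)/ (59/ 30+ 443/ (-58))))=-1785405.41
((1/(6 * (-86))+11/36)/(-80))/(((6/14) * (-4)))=329/148608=0.00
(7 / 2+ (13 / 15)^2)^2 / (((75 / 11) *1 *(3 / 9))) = 40255259 / 5062500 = 7.95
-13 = -13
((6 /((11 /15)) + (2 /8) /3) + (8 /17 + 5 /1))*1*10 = 154115 /1122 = 137.36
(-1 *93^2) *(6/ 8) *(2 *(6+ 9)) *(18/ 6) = -1167615/ 2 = -583807.50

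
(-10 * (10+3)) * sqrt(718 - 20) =-130 * sqrt(698) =-3434.56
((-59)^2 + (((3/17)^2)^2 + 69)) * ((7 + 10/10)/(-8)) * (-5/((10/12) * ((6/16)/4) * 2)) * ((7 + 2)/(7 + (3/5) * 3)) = 106739867160/918731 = 116181.85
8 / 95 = 0.08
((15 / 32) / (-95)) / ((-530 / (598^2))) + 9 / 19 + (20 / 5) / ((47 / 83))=41144981 / 3786320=10.87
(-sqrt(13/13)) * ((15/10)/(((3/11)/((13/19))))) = -143/38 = -3.76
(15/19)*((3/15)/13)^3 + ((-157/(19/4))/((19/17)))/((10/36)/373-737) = 3937232668341/98112796248025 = 0.04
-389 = -389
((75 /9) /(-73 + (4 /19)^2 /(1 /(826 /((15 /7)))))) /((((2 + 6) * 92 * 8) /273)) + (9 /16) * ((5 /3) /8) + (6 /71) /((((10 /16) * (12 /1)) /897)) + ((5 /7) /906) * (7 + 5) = 10.23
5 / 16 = 0.31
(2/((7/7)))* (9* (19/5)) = 342/5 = 68.40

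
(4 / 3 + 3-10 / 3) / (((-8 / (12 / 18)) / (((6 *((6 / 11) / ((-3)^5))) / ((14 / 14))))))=1 / 891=0.00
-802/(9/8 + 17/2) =-6416/77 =-83.32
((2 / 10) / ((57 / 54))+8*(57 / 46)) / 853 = 22074 / 1863805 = 0.01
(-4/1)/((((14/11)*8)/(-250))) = 1375/14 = 98.21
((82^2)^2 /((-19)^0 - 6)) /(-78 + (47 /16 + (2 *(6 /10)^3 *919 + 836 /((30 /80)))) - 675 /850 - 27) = -922328390400 /257395441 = -3583.31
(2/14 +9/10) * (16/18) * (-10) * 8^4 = -2392064/63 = -37969.27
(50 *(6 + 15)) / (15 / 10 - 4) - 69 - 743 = -1232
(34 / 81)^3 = 39304 / 531441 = 0.07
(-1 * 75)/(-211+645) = -75/434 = -0.17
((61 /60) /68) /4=61 /16320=0.00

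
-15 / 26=-0.58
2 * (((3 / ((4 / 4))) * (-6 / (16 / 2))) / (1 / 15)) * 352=-23760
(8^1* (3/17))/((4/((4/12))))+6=104/17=6.12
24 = 24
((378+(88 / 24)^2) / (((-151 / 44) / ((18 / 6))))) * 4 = -620048 / 453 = -1368.76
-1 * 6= -6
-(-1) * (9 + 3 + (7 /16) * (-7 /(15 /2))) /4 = 2.90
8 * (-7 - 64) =-568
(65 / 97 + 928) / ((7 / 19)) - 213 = 2307.68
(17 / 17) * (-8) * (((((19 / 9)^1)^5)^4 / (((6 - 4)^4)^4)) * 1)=-37589973457545958193355601 / 99595595440594360737792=-377.43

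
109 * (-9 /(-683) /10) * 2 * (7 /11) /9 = 0.02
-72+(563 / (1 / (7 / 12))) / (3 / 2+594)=-510571 / 7146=-71.45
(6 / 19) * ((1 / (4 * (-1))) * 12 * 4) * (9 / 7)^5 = -4251528 / 319333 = -13.31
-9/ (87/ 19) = -57/ 29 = -1.97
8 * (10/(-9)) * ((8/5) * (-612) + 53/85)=8698.46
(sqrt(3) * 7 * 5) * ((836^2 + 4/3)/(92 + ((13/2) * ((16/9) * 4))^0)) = 73384220 * sqrt(3)/279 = 455574.18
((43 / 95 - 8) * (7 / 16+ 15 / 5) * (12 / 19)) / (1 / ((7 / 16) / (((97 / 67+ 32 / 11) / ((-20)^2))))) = -3051677475 / 4636684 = -658.16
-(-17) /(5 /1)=17 /5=3.40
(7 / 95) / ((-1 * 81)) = -7 / 7695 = -0.00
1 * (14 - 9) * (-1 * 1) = -5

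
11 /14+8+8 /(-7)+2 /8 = 221 /28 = 7.89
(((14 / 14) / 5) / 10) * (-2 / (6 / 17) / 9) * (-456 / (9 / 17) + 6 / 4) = 87703 / 8100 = 10.83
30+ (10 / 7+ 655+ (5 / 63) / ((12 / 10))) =259495 / 378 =686.49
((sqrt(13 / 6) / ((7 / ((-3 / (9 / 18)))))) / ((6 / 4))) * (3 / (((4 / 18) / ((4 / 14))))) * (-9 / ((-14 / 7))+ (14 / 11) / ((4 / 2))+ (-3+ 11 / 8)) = -11.39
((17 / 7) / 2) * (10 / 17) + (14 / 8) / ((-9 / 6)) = -19 / 42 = -0.45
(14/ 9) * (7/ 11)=98/ 99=0.99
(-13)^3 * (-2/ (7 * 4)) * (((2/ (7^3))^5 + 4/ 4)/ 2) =10430392637415075/ 132931722278404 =78.46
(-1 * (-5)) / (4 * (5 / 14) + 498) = 35 / 3496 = 0.01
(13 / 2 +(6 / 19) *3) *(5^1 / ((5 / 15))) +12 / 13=55641 / 494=112.63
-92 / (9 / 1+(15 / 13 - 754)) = 598 / 4835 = 0.12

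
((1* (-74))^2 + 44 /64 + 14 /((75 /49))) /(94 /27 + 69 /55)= 651717099 /562640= 1158.32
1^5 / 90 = 1 / 90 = 0.01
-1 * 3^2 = -9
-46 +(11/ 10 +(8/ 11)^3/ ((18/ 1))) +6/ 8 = -10572337/ 239580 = -44.13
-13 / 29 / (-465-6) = 0.00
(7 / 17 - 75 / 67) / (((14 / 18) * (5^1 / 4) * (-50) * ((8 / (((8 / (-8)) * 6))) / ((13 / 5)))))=-141453 / 4983125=-0.03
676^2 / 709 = 456976 / 709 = 644.54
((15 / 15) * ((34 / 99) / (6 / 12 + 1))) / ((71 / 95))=6460 / 21087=0.31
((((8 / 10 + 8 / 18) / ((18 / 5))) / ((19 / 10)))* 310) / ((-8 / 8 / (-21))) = 607600 / 513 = 1184.41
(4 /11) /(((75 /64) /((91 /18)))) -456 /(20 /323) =-54669022 /7425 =-7362.83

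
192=192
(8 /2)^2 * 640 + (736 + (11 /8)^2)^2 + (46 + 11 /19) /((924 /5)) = 3324147692295 /5992448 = 554722.83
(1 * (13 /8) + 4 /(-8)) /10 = 9 /80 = 0.11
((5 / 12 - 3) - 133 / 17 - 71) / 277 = -0.29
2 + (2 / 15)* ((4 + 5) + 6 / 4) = 17 / 5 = 3.40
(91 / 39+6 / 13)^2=11881 / 1521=7.81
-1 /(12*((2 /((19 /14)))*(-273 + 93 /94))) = 893 /4295592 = 0.00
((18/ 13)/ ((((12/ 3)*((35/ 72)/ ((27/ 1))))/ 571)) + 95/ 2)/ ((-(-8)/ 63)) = 90300969/ 1040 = 86827.85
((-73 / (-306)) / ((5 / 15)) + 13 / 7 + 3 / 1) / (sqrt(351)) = 3979 * sqrt(39) / 83538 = 0.30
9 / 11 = 0.82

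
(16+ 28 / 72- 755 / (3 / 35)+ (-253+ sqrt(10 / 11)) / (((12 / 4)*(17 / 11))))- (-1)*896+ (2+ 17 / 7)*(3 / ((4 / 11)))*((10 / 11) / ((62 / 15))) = -34025573 / 4284+ sqrt(110) / 51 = -7942.27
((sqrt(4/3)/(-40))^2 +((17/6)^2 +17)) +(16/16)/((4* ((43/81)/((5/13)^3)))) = 8521233013/340095600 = 25.06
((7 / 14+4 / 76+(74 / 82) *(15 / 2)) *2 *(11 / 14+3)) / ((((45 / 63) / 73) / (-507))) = -11186907849 / 3895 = -2872120.12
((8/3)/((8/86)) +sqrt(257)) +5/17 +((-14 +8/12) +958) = 989.66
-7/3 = -2.33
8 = 8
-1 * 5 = -5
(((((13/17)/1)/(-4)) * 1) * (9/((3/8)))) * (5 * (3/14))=-585/119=-4.92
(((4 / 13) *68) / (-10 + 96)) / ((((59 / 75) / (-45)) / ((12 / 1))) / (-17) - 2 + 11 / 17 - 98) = -93636000 / 38238082519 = -0.00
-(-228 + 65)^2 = -26569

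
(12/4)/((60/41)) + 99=2021/20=101.05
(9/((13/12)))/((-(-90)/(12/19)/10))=144/247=0.58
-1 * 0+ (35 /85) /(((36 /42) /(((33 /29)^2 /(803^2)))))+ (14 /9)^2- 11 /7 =73293625255 /86398000542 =0.85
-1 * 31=-31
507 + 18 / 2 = 516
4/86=2/43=0.05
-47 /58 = -0.81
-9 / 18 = -1 / 2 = -0.50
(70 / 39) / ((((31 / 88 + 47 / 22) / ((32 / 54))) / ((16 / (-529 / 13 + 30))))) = -0.64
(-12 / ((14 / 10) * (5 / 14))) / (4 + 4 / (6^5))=-46656 / 7777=-6.00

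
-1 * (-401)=401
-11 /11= -1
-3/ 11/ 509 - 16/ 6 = -44801/ 16797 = -2.67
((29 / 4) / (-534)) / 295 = -29 / 630120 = -0.00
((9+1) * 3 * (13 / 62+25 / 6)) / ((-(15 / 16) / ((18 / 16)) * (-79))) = 4884 / 2449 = 1.99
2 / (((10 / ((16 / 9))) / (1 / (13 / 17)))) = 272 / 585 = 0.46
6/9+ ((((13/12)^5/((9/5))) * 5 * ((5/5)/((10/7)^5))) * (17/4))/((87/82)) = 5388626483347/1558683648000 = 3.46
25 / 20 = 5 / 4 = 1.25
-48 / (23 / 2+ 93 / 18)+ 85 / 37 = -539 / 925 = -0.58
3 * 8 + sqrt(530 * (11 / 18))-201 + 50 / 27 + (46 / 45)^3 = -15863039 / 91125 + sqrt(2915) / 3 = -156.08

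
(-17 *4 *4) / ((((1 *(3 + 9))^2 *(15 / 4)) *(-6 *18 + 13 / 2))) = 136 / 27405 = 0.00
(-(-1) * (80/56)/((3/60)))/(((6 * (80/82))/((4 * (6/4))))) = 205/7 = 29.29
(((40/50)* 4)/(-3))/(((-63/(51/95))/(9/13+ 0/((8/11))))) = 272/43225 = 0.01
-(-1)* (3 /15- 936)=-4679 /5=-935.80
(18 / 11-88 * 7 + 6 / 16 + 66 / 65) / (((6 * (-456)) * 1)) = 3506207 / 15649920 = 0.22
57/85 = 0.67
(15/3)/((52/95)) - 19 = -513/52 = -9.87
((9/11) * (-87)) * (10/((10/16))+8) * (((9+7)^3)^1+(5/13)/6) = -1000652076/143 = -6997566.97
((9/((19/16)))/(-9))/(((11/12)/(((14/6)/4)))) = -112/209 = -0.54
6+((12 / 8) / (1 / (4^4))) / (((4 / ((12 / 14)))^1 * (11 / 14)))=1218 / 11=110.73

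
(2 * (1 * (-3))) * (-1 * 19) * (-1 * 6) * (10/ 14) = -3420/ 7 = -488.57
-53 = -53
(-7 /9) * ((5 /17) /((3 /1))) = -35 /459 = -0.08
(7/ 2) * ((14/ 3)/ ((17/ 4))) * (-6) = -392/ 17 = -23.06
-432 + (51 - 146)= -527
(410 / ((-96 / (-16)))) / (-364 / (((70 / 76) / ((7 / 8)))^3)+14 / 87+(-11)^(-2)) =-1438690000 / 6567065063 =-0.22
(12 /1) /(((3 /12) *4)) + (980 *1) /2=502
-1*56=-56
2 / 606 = 1 / 303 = 0.00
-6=-6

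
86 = 86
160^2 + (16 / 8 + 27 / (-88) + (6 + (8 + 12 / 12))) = 2254269 / 88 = 25616.69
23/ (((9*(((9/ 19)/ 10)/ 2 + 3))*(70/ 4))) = 3496/ 72387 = 0.05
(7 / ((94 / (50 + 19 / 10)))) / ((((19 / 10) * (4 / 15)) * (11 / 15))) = 817425 / 78584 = 10.40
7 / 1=7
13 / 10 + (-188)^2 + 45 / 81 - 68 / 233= 741196471 / 20970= 35345.56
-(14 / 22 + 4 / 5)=-79 / 55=-1.44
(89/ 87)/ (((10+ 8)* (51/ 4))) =178/ 39933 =0.00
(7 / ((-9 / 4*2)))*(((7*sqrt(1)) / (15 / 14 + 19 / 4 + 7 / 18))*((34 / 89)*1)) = -93296 / 139285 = -0.67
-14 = -14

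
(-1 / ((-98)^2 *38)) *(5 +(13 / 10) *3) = -89 / 3649520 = -0.00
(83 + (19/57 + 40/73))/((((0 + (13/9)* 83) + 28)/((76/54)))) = 63460/79497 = 0.80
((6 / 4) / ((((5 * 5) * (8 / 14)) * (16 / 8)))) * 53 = 1113 / 400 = 2.78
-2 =-2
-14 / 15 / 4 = -7 / 30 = -0.23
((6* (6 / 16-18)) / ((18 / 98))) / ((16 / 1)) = -2303 / 64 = -35.98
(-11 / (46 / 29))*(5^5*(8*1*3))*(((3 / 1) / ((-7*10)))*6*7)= 21532500 / 23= 936195.65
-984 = -984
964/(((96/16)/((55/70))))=2651/21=126.24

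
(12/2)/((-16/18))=-27/4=-6.75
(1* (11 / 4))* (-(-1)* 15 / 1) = 165 / 4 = 41.25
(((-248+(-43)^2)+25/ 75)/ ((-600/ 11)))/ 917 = -13211/ 412650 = -0.03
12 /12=1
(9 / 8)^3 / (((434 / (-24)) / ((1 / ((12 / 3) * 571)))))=-2187 / 63440384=-0.00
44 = 44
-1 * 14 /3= -14 /3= -4.67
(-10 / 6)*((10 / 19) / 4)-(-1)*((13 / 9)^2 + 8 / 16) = 3643 / 1539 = 2.37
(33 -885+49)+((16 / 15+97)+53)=-9779 / 15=-651.93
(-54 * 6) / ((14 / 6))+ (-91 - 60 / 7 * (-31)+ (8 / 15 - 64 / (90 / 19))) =7207 / 315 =22.88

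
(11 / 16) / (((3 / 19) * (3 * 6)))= 209 / 864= 0.24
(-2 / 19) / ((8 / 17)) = -17 / 76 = -0.22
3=3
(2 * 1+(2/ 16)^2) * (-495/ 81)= -2365/ 192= -12.32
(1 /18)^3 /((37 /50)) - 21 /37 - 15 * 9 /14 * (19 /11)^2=-2680904027 /91384524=-29.34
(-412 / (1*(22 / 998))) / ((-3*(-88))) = -51397 / 726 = -70.79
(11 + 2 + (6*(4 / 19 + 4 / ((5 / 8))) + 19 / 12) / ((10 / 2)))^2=14670296641 / 32490000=451.53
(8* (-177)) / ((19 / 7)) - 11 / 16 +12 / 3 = -157585 / 304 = -518.37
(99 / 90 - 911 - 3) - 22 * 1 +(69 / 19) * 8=-172111 / 190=-905.85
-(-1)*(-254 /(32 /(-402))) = 25527 /8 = 3190.88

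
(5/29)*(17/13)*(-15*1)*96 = -122400/377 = -324.67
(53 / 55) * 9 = 477 / 55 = 8.67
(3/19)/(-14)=-3/266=-0.01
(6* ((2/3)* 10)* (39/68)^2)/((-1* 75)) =-507/2890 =-0.18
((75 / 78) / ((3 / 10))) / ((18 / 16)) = 1000 / 351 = 2.85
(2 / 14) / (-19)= -1 / 133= -0.01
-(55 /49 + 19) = -986 /49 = -20.12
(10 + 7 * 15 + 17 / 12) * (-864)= -100584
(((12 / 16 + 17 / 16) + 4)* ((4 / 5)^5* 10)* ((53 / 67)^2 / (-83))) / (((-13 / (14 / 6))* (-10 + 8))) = -39011392 / 3027269375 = -0.01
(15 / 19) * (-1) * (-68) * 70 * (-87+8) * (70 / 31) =-394842000 / 589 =-670359.93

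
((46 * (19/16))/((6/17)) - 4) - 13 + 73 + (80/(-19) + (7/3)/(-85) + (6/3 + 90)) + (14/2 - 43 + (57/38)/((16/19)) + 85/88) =150806383/568480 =265.28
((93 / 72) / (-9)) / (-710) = 31 / 153360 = 0.00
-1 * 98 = -98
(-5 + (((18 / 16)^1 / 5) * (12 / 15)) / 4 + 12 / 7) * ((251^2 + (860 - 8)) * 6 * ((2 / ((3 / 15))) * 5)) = -62078798.79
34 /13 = 2.62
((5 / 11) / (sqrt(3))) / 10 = sqrt(3) / 66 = 0.03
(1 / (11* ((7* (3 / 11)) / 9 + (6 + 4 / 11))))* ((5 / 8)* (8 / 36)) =5 / 2604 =0.00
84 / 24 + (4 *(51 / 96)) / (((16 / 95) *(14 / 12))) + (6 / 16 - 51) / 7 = 3173 / 448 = 7.08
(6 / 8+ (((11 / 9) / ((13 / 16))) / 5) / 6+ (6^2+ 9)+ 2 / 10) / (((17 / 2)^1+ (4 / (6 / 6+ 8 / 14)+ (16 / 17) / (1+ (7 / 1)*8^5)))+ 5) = 4617070530193 / 1610495322930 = 2.87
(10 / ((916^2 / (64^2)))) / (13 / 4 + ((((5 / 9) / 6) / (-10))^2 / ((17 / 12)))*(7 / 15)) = 39657600 / 2640247027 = 0.02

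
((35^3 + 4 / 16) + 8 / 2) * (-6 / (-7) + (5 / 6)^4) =2084103067 / 36288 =57432.29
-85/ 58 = -1.47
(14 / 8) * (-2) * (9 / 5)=-63 / 10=-6.30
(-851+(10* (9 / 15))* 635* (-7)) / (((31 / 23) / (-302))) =191160866 / 31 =6166479.55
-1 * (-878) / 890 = 439 / 445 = 0.99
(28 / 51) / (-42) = -2 / 153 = -0.01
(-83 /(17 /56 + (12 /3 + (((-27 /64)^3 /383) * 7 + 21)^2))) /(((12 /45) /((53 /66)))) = -38800686250861789184 /69119100433358812001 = -0.56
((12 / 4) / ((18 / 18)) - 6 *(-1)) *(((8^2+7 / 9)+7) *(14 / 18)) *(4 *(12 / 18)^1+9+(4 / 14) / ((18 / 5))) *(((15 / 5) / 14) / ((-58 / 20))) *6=-4780400 / 1827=-2616.53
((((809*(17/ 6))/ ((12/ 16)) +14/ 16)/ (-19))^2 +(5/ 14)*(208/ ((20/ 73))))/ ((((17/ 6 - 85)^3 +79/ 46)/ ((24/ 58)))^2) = 234945474618850416/ 16141196938904043145760887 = 0.00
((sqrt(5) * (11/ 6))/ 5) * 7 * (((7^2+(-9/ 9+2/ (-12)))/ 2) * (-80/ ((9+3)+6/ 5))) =-10045 * sqrt(5)/ 27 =-831.90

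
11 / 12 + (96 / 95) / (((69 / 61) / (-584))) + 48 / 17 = -230886317 / 445740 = -517.98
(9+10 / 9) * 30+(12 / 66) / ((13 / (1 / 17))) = 2212216 / 7293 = 303.33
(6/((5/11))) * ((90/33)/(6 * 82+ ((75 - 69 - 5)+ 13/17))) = 102/1399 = 0.07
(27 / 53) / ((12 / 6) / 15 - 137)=-405 / 108809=-0.00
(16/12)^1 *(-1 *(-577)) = 2308/3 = 769.33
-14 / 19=-0.74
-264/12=-22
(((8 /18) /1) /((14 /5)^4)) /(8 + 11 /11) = 625 /777924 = 0.00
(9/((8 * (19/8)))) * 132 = 1188/19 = 62.53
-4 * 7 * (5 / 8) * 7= -245 / 2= -122.50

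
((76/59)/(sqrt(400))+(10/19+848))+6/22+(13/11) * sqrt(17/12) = 13 * sqrt(51)/66+52336676/61655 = 850.27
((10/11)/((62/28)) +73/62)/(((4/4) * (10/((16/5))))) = 4332/8525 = 0.51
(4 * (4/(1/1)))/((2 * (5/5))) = 8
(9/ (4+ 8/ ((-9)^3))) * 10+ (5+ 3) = 44437/ 1454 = 30.56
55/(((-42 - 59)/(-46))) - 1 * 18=712/101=7.05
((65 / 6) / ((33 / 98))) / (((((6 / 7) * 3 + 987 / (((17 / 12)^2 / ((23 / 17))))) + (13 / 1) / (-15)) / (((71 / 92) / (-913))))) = -38885043925 / 953851188635796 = -0.00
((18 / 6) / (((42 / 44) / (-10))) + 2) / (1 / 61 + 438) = -12566 / 187033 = -0.07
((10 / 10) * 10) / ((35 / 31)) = 62 / 7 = 8.86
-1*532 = -532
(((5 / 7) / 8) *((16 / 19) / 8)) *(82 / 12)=205 / 3192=0.06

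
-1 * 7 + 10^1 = 3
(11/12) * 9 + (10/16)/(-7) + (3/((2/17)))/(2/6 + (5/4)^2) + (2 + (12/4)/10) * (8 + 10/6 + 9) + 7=781267/10920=71.54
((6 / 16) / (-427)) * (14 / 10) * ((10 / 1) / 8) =-3 / 1952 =-0.00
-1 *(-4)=4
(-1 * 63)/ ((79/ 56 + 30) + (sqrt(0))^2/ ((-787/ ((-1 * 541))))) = -3528/ 1759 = -2.01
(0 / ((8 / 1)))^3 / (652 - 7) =0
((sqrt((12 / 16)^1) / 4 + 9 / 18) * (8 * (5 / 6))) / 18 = 5 * sqrt(3) / 108 + 5 / 27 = 0.27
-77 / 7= -11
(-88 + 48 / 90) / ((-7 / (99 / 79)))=43296 / 2765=15.66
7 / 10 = 0.70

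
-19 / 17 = -1.12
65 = 65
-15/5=-3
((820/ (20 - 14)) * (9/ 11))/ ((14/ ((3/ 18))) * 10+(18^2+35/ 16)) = 19680/ 205249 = 0.10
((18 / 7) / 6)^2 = 9 / 49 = 0.18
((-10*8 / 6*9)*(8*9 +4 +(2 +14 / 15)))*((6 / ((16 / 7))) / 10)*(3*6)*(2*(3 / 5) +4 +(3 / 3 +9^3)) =-822600576 / 25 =-32904023.04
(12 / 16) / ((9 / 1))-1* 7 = -83 / 12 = -6.92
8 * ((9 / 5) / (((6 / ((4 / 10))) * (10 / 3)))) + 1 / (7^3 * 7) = 86561 / 300125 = 0.29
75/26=2.88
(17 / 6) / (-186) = -17 / 1116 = -0.02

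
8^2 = 64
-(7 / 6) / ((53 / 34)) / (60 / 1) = -119 / 9540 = -0.01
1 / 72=0.01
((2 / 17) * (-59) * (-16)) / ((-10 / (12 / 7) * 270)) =-1888 / 26775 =-0.07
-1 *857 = -857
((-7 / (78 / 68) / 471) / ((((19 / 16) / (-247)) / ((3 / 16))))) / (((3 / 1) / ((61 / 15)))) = 14518 / 21195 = 0.68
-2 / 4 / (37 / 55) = -55 / 74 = -0.74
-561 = -561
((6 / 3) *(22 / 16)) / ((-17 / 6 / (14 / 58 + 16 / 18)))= -3245 / 2958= -1.10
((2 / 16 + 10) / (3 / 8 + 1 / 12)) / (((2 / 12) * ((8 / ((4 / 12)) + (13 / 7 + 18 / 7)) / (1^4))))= 10206 / 2189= 4.66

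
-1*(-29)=29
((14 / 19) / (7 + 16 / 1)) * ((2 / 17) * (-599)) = -16772 / 7429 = -2.26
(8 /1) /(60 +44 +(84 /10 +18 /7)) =35 /503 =0.07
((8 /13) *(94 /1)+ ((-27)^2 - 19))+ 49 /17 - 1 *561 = 46350 /221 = 209.73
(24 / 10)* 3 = 36 / 5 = 7.20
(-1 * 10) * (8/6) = -40/3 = -13.33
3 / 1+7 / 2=13 / 2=6.50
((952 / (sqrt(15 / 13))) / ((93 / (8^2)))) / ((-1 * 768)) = -238 * sqrt(195) / 4185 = -0.79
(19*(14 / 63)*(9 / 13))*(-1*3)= -8.77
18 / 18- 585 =-584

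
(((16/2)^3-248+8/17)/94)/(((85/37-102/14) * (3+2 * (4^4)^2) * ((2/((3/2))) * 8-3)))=-62382/111147311975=-0.00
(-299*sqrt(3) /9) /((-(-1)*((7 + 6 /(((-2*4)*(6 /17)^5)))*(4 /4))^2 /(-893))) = 245316501504*sqrt(3) /139628160997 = 3.04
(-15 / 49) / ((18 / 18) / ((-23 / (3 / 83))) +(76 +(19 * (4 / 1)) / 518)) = -0.00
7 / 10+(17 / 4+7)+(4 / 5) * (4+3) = 351 / 20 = 17.55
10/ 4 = 5/ 2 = 2.50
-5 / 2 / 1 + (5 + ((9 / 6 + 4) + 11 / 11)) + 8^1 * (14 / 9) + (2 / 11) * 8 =2267 / 99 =22.90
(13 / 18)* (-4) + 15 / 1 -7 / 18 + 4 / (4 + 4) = 110 / 9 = 12.22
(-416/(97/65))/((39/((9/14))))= -3120/679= -4.59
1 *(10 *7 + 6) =76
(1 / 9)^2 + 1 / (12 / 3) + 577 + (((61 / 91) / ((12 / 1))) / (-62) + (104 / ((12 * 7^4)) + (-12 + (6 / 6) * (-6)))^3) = -18980936325406353667 / 3614569104817944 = -5251.23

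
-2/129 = -0.02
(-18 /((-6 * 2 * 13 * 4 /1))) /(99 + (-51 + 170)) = 3 /22672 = 0.00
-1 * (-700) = 700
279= 279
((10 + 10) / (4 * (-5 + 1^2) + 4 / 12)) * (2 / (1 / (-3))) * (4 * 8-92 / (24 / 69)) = -83700 / 47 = -1780.85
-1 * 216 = -216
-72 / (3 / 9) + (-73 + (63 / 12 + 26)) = -1031 / 4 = -257.75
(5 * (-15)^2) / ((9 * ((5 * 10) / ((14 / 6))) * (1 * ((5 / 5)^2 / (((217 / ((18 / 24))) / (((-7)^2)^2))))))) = 310 / 441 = 0.70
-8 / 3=-2.67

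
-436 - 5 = -441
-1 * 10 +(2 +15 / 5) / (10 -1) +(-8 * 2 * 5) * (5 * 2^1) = -7285 / 9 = -809.44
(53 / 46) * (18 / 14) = 477 / 322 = 1.48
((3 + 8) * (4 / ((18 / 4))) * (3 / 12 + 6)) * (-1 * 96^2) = -563200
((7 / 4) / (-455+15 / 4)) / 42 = -1 / 10830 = -0.00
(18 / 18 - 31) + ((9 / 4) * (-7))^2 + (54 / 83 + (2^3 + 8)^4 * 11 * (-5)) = -3604261.29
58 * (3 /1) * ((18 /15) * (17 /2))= 8874 /5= 1774.80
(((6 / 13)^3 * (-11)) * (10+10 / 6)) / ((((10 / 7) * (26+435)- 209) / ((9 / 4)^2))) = -654885 / 4609306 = -0.14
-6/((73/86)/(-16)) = 8256/73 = 113.10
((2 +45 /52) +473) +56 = 27657 /52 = 531.87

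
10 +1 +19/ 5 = 74/ 5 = 14.80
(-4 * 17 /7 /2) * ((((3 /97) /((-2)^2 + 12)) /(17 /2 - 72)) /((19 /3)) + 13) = -413819695 /6553708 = -63.14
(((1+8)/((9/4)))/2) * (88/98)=88/49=1.80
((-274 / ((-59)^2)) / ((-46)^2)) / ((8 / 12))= -411 / 7365796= -0.00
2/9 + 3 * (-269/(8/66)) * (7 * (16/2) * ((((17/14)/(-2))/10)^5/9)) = 283674611767/1106380800000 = 0.26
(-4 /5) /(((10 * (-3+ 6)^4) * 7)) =-2 /14175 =-0.00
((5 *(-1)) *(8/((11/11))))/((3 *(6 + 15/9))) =-40/23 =-1.74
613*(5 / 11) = 3065 / 11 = 278.64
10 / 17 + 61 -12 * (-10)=3087 / 17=181.59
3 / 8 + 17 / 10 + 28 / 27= 3361 / 1080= 3.11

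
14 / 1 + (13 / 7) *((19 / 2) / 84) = 16711 / 1176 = 14.21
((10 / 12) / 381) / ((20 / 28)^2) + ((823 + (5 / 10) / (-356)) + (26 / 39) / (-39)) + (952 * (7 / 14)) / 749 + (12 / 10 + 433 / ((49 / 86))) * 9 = 2128356071893367 / 277344423720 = 7674.05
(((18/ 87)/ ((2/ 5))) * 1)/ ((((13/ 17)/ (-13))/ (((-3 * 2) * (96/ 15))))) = 9792/ 29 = 337.66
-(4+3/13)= -4.23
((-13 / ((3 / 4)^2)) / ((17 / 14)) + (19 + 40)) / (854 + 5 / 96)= 195680 / 4181439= 0.05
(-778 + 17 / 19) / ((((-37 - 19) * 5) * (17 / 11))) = 1.80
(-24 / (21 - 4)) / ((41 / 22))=-528 / 697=-0.76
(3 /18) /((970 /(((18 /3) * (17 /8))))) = 17 /7760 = 0.00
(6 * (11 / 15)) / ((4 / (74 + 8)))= 451 / 5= 90.20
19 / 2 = 9.50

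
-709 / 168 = -4.22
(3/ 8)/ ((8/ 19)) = 57/ 64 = 0.89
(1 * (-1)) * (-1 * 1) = 1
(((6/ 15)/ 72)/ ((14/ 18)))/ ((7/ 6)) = 3/ 490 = 0.01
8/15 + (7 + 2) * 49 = 6623/15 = 441.53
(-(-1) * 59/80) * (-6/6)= -59/80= -0.74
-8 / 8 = -1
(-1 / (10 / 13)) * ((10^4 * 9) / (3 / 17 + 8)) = -1989000 / 139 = -14309.35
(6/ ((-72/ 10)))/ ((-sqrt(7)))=5 *sqrt(7)/ 42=0.31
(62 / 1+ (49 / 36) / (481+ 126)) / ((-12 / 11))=-56.84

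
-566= -566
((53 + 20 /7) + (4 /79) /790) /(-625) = -12201169 /136521875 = -0.09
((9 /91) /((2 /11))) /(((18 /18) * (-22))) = -9 /364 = -0.02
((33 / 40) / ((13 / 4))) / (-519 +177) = -11 / 14820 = -0.00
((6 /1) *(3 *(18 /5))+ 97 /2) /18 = 1133 /180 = 6.29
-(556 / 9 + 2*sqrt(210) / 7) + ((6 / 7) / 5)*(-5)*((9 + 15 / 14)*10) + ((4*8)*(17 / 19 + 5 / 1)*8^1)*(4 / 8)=602.28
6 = 6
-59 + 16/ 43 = -58.63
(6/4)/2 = 0.75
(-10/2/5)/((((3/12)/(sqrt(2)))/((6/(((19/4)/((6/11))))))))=-576 *sqrt(2)/209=-3.90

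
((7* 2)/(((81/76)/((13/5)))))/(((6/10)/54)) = 27664/9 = 3073.78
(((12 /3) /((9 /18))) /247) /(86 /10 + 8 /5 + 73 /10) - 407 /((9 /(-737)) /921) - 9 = 30695795.34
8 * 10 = 80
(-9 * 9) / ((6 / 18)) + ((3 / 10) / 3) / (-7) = -17011 / 70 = -243.01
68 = 68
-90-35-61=-186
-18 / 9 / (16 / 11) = -11 / 8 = -1.38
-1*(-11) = 11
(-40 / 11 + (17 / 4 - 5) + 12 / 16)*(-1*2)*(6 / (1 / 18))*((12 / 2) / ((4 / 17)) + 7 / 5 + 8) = 301536 / 11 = 27412.36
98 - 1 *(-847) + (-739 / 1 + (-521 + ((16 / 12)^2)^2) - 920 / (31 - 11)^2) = -254453 / 810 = -314.14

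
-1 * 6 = -6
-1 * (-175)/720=35/144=0.24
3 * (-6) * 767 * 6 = -82836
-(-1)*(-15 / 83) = -15 / 83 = -0.18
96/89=1.08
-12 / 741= -4 / 247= -0.02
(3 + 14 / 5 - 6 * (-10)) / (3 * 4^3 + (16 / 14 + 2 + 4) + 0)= 2303 / 6970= 0.33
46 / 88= 23 / 44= 0.52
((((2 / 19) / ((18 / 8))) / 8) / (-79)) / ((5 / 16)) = -16 / 67545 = -0.00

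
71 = 71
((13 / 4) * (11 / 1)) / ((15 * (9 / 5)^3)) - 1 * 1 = -5173 / 8748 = -0.59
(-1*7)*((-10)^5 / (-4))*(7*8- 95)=6825000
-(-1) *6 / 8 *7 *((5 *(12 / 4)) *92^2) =666540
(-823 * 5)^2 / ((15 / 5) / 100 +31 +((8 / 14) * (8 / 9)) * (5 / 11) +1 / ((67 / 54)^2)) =5267718018832500 / 9926954131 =530647.97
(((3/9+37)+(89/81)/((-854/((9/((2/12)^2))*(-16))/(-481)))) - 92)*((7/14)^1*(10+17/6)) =-11494153/549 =-20936.53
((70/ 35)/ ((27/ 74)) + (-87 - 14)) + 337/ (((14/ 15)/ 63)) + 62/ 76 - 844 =11187913/ 513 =21808.80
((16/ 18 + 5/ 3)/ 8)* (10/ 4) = 0.80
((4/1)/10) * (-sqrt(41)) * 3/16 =-3 * sqrt(41)/40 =-0.48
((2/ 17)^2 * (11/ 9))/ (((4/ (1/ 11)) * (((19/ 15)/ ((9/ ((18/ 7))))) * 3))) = 35/ 98838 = 0.00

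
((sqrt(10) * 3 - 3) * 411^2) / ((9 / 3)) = -168921+168921 * sqrt(10) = 365254.10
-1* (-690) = 690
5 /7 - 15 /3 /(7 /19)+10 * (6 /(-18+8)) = -132 /7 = -18.86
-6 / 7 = -0.86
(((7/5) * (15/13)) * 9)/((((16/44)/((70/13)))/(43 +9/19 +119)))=224625555/6422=34977.51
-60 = -60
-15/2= -7.50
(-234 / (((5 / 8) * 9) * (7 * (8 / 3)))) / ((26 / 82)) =-246 / 35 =-7.03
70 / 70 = 1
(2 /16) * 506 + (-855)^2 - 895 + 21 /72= 17524645 /24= 730193.54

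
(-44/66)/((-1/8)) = 16/3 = 5.33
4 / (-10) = -2 / 5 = -0.40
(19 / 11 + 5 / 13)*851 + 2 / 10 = 1285153 / 715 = 1797.42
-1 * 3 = -3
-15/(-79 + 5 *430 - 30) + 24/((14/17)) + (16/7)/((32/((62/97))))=40440394/1385839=29.18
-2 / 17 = -0.12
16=16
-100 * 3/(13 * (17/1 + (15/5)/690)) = -69000/50843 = -1.36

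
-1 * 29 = -29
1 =1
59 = 59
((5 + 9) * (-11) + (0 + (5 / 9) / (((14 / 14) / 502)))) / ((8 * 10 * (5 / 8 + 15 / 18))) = 562 / 525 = 1.07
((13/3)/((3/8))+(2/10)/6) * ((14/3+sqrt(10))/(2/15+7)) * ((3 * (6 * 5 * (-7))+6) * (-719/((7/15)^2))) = 26203083.65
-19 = -19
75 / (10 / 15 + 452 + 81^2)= 225 / 21041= 0.01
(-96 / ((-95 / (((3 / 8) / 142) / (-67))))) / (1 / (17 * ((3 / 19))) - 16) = 918 / 360176255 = 0.00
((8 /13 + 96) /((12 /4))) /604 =314 /5889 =0.05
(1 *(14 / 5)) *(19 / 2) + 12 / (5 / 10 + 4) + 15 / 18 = 301 / 10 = 30.10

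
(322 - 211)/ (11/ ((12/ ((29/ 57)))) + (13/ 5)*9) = 379620/ 81623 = 4.65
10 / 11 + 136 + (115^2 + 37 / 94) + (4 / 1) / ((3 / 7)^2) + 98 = 125464241 / 9306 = 13482.08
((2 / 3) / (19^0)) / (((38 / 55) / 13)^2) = 511225 / 2166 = 236.02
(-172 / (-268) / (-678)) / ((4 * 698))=-43 / 126829392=-0.00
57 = 57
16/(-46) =-8/23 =-0.35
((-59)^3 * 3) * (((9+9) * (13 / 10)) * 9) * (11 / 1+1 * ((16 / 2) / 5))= -40873912443 / 25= -1634956497.72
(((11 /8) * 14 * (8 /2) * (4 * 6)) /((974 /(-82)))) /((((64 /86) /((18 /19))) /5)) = -990.29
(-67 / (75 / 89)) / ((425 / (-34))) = 11926 / 1875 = 6.36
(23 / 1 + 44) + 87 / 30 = 69.90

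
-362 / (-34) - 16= -91 / 17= -5.35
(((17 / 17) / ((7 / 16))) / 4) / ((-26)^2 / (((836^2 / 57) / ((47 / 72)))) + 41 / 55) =4414080 / 6036373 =0.73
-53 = -53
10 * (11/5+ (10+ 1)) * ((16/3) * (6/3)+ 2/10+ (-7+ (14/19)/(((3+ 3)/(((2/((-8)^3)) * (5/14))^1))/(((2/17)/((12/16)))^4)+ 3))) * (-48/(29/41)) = -4518953936711808/130466846185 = -34636.80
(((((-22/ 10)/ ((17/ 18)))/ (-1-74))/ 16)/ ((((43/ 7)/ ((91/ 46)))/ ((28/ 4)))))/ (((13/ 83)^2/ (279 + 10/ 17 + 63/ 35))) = 932522051769/ 18578365000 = 50.19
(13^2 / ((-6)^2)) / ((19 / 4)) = 169 / 171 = 0.99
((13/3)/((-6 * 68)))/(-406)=13/496944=0.00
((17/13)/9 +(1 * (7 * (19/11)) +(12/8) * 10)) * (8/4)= 70106/1287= 54.47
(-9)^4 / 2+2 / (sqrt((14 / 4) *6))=2 *sqrt(21) / 21+6561 / 2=3280.94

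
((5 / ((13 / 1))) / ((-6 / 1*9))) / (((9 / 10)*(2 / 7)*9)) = -175 / 56862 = -0.00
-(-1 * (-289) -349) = 60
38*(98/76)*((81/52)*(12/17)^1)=53.88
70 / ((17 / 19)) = 1330 / 17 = 78.24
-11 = -11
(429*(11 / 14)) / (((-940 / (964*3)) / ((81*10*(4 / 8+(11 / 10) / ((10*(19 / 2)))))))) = -67155187671 / 156275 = -429724.45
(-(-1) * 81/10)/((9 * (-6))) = -3/20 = -0.15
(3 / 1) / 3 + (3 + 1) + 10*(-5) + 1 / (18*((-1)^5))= -811 / 18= -45.06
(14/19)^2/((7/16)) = 448/361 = 1.24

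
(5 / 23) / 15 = 1 / 69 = 0.01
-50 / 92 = -25 / 46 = -0.54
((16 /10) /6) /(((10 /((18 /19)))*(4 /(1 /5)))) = 3 /2375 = 0.00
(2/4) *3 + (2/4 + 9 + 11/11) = 12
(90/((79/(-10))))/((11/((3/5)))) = -0.62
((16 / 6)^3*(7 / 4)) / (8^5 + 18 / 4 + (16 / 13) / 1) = 3328 / 3286737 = 0.00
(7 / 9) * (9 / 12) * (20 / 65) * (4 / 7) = 4 / 39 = 0.10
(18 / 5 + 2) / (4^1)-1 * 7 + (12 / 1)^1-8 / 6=5.07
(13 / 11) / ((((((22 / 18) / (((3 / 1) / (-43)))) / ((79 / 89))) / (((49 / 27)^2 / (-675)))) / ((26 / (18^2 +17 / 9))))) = 9158786 / 392900772825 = 0.00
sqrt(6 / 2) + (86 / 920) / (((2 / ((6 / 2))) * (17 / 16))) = 258 / 1955 + sqrt(3) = 1.86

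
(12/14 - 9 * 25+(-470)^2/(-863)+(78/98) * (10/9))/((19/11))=-668746067/2410359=-277.45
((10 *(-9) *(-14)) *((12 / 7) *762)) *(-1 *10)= -16459200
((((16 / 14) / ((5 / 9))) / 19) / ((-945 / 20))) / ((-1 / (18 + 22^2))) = 16064 / 13965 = 1.15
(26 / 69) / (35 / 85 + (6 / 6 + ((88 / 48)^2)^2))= 190944 / 6440023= 0.03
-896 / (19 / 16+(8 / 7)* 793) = -0.99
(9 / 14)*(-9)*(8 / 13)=-324 / 91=-3.56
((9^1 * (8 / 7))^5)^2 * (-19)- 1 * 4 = -71134218610995162052 / 282475249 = -251824607156.98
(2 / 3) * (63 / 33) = 14 / 11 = 1.27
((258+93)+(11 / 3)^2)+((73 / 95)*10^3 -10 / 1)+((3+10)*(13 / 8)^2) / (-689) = 651269021 / 580032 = 1122.82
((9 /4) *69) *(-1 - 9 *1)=-3105 /2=-1552.50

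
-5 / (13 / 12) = -60 / 13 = -4.62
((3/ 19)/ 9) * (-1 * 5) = -5/ 57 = -0.09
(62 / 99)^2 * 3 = 3844 / 3267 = 1.18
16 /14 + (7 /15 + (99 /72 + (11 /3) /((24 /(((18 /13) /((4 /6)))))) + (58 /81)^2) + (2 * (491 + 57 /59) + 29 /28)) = 696617207899 /704520180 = 988.78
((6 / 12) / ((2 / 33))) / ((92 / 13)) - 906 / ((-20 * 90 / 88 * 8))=184987 / 27600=6.70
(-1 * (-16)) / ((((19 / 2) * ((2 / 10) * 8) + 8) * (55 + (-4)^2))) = 20 / 2059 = 0.01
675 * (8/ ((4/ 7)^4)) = 1620675/ 32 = 50646.09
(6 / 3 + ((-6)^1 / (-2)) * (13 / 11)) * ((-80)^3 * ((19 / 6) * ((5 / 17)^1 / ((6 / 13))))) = -9642880000 / 1683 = -5729578.13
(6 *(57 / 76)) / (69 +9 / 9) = 9 / 140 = 0.06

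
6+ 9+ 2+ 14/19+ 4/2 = 375/19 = 19.74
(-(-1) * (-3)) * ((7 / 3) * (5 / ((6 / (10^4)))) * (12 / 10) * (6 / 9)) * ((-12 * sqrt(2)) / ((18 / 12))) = 1120000 * sqrt(2) / 3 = 527973.06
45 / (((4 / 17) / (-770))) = -294525 / 2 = -147262.50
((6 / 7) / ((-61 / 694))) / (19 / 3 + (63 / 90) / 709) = -88568280 / 57530137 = -1.54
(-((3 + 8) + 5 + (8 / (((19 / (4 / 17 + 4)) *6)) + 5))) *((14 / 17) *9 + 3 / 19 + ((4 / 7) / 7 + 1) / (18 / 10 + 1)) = -12126748335 / 71569694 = -169.44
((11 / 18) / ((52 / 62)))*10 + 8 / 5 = 10397 / 1170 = 8.89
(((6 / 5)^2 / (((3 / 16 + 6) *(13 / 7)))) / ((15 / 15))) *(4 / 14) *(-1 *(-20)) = 512 / 715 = 0.72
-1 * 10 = -10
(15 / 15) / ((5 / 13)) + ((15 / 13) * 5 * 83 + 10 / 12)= 188089 / 390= 482.28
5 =5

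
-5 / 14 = -0.36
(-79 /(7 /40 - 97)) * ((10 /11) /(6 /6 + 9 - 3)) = 31600 /298221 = 0.11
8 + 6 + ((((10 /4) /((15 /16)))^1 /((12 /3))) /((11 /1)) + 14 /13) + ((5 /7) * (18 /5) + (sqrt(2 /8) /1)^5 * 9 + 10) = 2689747 /96096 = 27.99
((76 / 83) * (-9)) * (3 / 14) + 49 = 47.23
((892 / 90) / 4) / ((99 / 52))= 5798 / 4455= 1.30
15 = 15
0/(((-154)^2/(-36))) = 0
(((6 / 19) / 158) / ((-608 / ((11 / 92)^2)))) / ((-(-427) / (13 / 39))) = -121 / 3298282125824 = -0.00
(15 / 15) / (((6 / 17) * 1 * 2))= 17 / 12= 1.42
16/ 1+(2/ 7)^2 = 16.08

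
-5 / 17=-0.29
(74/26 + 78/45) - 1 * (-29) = 6548/195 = 33.58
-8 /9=-0.89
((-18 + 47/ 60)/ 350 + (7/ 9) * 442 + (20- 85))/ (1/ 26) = 228278713/ 31500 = 7246.94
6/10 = 3/5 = 0.60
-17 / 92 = -0.18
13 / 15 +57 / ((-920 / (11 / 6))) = 4157 / 5520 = 0.75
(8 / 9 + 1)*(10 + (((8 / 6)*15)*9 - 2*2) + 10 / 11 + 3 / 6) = 70091 / 198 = 353.99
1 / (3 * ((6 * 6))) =1 / 108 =0.01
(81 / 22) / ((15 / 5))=27 / 22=1.23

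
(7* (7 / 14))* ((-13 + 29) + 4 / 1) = 70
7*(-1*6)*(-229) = 9618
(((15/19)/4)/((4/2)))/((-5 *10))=-3/1520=-0.00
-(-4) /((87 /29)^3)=4 /27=0.15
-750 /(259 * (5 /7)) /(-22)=75 /407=0.18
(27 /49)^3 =19683 /117649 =0.17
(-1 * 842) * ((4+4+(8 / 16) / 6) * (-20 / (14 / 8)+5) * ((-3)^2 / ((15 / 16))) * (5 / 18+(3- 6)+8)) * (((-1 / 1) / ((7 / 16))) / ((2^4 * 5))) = -3103612 / 49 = -63339.02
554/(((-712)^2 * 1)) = 277/253472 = 0.00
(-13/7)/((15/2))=-26/105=-0.25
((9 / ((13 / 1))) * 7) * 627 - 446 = 33703 / 13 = 2592.54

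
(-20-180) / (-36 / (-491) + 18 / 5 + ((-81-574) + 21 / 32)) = 15712000 / 51116669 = 0.31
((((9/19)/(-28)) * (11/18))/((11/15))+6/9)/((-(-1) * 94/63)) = 6249/14288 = 0.44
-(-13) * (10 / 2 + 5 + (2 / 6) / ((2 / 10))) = 455 / 3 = 151.67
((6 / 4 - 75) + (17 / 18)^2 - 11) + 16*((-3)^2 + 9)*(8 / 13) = 394339 / 4212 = 93.62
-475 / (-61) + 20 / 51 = 25445 / 3111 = 8.18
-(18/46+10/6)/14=-71/483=-0.15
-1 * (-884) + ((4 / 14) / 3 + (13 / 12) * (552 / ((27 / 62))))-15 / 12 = 1705559 / 756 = 2256.03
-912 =-912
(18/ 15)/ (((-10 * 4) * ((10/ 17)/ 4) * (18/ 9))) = -51/ 500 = -0.10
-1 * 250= -250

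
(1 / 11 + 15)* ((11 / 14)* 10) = 118.57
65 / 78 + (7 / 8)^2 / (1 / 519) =398.19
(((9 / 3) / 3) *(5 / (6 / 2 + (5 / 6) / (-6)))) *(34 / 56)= 765 / 721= 1.06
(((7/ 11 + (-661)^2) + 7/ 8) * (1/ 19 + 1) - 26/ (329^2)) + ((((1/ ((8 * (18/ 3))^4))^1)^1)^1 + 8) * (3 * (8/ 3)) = 6904850665875505313/ 15011118194688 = 459982.43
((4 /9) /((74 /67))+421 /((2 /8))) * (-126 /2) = -3926342 /37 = -106117.35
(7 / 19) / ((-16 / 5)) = -35 / 304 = -0.12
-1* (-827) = 827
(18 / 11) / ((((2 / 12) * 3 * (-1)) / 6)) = -216 / 11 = -19.64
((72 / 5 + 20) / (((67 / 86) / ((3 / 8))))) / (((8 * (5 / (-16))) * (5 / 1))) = -11094 / 8375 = -1.32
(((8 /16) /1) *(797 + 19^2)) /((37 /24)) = 13896 /37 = 375.57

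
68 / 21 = 3.24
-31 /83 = -0.37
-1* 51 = -51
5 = 5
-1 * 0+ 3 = 3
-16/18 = -8/9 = -0.89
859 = 859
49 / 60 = 0.82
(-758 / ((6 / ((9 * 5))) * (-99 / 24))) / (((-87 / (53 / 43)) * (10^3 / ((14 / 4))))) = -140609 / 2057550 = -0.07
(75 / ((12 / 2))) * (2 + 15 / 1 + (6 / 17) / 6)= 3625 / 17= 213.24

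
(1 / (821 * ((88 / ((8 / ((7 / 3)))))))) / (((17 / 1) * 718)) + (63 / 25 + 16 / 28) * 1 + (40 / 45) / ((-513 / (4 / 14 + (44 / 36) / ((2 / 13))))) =2466612012171053 / 801585108705150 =3.08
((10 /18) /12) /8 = 5 /864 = 0.01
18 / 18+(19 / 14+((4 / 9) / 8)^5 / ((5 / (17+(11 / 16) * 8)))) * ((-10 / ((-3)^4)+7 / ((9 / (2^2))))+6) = 56109763 / 4251528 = 13.20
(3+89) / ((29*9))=92 / 261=0.35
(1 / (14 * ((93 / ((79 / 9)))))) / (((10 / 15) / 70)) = 395 / 558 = 0.71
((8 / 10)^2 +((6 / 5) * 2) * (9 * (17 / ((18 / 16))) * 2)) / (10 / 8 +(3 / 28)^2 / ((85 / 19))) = 217726208 / 417355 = 521.68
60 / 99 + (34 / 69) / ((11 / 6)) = 0.87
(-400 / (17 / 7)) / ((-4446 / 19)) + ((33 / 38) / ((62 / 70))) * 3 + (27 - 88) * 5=-706086725 / 2343042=-301.35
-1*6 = -6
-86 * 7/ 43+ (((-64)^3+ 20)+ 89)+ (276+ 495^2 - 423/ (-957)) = -5342471/ 319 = -16747.56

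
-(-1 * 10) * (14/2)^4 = 24010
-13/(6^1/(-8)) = 52/3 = 17.33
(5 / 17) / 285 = 1 / 969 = 0.00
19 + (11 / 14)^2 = 3845 / 196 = 19.62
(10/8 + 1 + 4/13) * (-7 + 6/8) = -3325/208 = -15.99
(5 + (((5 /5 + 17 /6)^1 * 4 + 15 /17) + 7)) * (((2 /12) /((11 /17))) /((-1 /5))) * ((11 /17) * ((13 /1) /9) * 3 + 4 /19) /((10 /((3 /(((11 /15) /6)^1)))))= -21016595 /78166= -268.87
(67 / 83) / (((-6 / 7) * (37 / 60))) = -4690 / 3071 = -1.53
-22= -22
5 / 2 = 2.50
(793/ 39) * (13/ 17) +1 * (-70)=-2777/ 51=-54.45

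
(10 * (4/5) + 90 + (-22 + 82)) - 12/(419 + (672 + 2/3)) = 517414/3275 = 157.99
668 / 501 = 4 / 3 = 1.33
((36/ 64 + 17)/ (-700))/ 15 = -0.00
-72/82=-36/41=-0.88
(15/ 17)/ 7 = 15/ 119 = 0.13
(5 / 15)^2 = 1 / 9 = 0.11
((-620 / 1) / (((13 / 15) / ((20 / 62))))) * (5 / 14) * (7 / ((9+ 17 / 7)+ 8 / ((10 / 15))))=-13125 / 533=-24.62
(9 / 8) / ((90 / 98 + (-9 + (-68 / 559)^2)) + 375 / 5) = 137804121 / 8198814200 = 0.02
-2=-2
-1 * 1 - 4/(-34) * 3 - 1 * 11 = -11.65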